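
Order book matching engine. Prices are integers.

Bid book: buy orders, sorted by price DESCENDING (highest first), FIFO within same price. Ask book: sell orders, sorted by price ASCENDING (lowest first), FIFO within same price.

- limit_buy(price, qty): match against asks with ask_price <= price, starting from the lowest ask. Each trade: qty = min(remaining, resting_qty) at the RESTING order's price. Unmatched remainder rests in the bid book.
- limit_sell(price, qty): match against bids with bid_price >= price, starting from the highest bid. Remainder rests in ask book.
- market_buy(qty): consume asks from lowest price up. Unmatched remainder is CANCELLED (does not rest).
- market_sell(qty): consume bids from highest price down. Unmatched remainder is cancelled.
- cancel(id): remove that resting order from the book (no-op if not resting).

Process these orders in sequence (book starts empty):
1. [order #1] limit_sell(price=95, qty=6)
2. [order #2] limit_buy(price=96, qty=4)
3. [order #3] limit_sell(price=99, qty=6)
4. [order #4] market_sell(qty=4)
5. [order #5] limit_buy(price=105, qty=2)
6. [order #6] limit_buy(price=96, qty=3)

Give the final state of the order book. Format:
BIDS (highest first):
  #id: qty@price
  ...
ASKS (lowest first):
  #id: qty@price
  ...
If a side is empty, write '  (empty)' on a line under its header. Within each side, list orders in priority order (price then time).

After op 1 [order #1] limit_sell(price=95, qty=6): fills=none; bids=[-] asks=[#1:6@95]
After op 2 [order #2] limit_buy(price=96, qty=4): fills=#2x#1:4@95; bids=[-] asks=[#1:2@95]
After op 3 [order #3] limit_sell(price=99, qty=6): fills=none; bids=[-] asks=[#1:2@95 #3:6@99]
After op 4 [order #4] market_sell(qty=4): fills=none; bids=[-] asks=[#1:2@95 #3:6@99]
After op 5 [order #5] limit_buy(price=105, qty=2): fills=#5x#1:2@95; bids=[-] asks=[#3:6@99]
After op 6 [order #6] limit_buy(price=96, qty=3): fills=none; bids=[#6:3@96] asks=[#3:6@99]

Answer: BIDS (highest first):
  #6: 3@96
ASKS (lowest first):
  #3: 6@99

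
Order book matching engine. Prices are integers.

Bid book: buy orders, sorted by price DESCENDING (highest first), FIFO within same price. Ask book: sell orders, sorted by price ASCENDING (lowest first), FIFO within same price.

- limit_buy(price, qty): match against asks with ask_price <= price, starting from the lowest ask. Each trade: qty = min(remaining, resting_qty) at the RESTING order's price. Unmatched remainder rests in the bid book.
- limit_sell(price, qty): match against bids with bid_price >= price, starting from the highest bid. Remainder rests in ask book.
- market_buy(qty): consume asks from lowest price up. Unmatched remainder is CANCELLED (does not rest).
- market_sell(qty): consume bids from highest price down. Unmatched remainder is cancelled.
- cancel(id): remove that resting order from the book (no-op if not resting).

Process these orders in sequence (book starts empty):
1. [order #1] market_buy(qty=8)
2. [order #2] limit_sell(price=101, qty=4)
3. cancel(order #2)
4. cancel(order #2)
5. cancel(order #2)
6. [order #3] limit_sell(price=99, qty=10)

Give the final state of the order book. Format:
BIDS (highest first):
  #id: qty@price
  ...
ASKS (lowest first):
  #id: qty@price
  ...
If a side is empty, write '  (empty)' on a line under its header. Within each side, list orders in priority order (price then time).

Answer: BIDS (highest first):
  (empty)
ASKS (lowest first):
  #3: 10@99

Derivation:
After op 1 [order #1] market_buy(qty=8): fills=none; bids=[-] asks=[-]
After op 2 [order #2] limit_sell(price=101, qty=4): fills=none; bids=[-] asks=[#2:4@101]
After op 3 cancel(order #2): fills=none; bids=[-] asks=[-]
After op 4 cancel(order #2): fills=none; bids=[-] asks=[-]
After op 5 cancel(order #2): fills=none; bids=[-] asks=[-]
After op 6 [order #3] limit_sell(price=99, qty=10): fills=none; bids=[-] asks=[#3:10@99]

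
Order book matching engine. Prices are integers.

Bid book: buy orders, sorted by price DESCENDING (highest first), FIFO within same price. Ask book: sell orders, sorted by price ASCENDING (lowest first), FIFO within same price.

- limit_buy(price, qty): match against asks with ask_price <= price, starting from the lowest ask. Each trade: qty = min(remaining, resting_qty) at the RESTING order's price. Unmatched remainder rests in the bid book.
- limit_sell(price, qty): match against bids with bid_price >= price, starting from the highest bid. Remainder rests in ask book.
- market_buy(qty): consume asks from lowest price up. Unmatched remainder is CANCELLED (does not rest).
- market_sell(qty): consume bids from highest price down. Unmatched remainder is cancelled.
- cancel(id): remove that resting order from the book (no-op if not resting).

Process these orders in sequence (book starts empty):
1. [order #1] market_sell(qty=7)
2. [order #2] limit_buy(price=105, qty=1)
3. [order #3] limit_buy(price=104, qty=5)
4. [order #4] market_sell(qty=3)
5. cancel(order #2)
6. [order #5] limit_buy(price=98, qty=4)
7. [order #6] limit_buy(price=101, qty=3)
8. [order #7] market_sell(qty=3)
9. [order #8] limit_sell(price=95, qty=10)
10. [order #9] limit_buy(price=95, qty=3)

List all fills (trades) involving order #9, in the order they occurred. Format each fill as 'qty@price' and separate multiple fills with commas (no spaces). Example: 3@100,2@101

Answer: 3@95

Derivation:
After op 1 [order #1] market_sell(qty=7): fills=none; bids=[-] asks=[-]
After op 2 [order #2] limit_buy(price=105, qty=1): fills=none; bids=[#2:1@105] asks=[-]
After op 3 [order #3] limit_buy(price=104, qty=5): fills=none; bids=[#2:1@105 #3:5@104] asks=[-]
After op 4 [order #4] market_sell(qty=3): fills=#2x#4:1@105 #3x#4:2@104; bids=[#3:3@104] asks=[-]
After op 5 cancel(order #2): fills=none; bids=[#3:3@104] asks=[-]
After op 6 [order #5] limit_buy(price=98, qty=4): fills=none; bids=[#3:3@104 #5:4@98] asks=[-]
After op 7 [order #6] limit_buy(price=101, qty=3): fills=none; bids=[#3:3@104 #6:3@101 #5:4@98] asks=[-]
After op 8 [order #7] market_sell(qty=3): fills=#3x#7:3@104; bids=[#6:3@101 #5:4@98] asks=[-]
After op 9 [order #8] limit_sell(price=95, qty=10): fills=#6x#8:3@101 #5x#8:4@98; bids=[-] asks=[#8:3@95]
After op 10 [order #9] limit_buy(price=95, qty=3): fills=#9x#8:3@95; bids=[-] asks=[-]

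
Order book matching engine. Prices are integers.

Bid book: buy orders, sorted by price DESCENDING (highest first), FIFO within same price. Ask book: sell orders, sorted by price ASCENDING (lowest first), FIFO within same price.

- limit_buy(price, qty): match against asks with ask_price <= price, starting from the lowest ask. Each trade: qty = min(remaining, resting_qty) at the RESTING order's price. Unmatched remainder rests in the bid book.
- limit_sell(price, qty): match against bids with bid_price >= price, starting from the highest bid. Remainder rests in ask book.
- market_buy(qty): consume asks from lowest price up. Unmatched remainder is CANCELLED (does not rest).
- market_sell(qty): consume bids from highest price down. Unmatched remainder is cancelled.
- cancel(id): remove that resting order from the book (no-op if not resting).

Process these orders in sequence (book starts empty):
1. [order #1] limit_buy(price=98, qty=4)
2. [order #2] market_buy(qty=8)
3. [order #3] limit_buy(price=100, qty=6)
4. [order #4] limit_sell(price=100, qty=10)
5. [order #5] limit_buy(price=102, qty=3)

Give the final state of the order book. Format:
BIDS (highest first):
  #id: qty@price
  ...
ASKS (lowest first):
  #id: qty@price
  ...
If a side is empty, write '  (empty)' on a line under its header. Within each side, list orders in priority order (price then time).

After op 1 [order #1] limit_buy(price=98, qty=4): fills=none; bids=[#1:4@98] asks=[-]
After op 2 [order #2] market_buy(qty=8): fills=none; bids=[#1:4@98] asks=[-]
After op 3 [order #3] limit_buy(price=100, qty=6): fills=none; bids=[#3:6@100 #1:4@98] asks=[-]
After op 4 [order #4] limit_sell(price=100, qty=10): fills=#3x#4:6@100; bids=[#1:4@98] asks=[#4:4@100]
After op 5 [order #5] limit_buy(price=102, qty=3): fills=#5x#4:3@100; bids=[#1:4@98] asks=[#4:1@100]

Answer: BIDS (highest first):
  #1: 4@98
ASKS (lowest first):
  #4: 1@100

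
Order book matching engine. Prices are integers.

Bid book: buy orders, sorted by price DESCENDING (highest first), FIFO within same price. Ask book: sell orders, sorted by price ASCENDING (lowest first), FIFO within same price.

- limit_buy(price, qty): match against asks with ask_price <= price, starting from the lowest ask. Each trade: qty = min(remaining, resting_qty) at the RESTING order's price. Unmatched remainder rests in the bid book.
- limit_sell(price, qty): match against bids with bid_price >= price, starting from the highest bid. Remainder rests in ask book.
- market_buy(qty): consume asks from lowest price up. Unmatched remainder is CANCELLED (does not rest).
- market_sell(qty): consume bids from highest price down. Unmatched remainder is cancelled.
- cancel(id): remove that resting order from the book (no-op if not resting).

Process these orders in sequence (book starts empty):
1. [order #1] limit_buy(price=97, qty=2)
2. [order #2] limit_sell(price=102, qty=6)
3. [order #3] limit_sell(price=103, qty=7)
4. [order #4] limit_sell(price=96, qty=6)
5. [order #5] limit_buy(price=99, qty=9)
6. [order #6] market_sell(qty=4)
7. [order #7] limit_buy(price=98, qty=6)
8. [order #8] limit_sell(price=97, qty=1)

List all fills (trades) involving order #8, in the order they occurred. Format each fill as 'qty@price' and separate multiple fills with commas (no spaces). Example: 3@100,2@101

After op 1 [order #1] limit_buy(price=97, qty=2): fills=none; bids=[#1:2@97] asks=[-]
After op 2 [order #2] limit_sell(price=102, qty=6): fills=none; bids=[#1:2@97] asks=[#2:6@102]
After op 3 [order #3] limit_sell(price=103, qty=7): fills=none; bids=[#1:2@97] asks=[#2:6@102 #3:7@103]
After op 4 [order #4] limit_sell(price=96, qty=6): fills=#1x#4:2@97; bids=[-] asks=[#4:4@96 #2:6@102 #3:7@103]
After op 5 [order #5] limit_buy(price=99, qty=9): fills=#5x#4:4@96; bids=[#5:5@99] asks=[#2:6@102 #3:7@103]
After op 6 [order #6] market_sell(qty=4): fills=#5x#6:4@99; bids=[#5:1@99] asks=[#2:6@102 #3:7@103]
After op 7 [order #7] limit_buy(price=98, qty=6): fills=none; bids=[#5:1@99 #7:6@98] asks=[#2:6@102 #3:7@103]
After op 8 [order #8] limit_sell(price=97, qty=1): fills=#5x#8:1@99; bids=[#7:6@98] asks=[#2:6@102 #3:7@103]

Answer: 1@99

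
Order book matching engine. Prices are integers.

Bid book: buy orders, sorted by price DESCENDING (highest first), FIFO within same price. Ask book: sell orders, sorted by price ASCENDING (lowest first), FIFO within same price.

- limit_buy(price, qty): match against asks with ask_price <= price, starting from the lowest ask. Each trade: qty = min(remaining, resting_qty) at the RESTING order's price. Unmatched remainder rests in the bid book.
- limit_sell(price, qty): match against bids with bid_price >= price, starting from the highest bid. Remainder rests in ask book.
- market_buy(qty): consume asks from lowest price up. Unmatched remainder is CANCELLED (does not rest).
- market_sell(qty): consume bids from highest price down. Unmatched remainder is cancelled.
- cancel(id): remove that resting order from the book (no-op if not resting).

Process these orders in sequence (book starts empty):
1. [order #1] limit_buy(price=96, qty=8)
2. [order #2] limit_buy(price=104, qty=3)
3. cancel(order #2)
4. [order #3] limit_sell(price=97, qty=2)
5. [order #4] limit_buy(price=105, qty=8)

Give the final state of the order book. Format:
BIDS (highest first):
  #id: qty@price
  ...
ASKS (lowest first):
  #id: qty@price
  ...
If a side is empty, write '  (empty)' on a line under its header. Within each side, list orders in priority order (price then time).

Answer: BIDS (highest first):
  #4: 6@105
  #1: 8@96
ASKS (lowest first):
  (empty)

Derivation:
After op 1 [order #1] limit_buy(price=96, qty=8): fills=none; bids=[#1:8@96] asks=[-]
After op 2 [order #2] limit_buy(price=104, qty=3): fills=none; bids=[#2:3@104 #1:8@96] asks=[-]
After op 3 cancel(order #2): fills=none; bids=[#1:8@96] asks=[-]
After op 4 [order #3] limit_sell(price=97, qty=2): fills=none; bids=[#1:8@96] asks=[#3:2@97]
After op 5 [order #4] limit_buy(price=105, qty=8): fills=#4x#3:2@97; bids=[#4:6@105 #1:8@96] asks=[-]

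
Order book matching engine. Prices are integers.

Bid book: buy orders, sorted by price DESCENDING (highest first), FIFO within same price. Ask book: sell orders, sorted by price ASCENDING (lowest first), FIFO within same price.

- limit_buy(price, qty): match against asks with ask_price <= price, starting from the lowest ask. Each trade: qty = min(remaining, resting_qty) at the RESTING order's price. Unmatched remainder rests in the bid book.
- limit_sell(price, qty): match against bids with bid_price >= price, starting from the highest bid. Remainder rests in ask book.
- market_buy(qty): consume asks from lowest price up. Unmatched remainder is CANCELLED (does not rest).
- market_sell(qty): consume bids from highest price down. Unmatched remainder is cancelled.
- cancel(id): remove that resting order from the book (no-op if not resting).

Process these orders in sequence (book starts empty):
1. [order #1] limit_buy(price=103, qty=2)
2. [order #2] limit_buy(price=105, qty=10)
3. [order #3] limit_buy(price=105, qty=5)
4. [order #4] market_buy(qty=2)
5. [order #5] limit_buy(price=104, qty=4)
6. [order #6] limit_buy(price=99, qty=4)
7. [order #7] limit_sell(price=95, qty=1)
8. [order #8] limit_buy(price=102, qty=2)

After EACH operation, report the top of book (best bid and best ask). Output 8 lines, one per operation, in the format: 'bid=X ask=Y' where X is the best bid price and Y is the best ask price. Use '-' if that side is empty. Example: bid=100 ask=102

After op 1 [order #1] limit_buy(price=103, qty=2): fills=none; bids=[#1:2@103] asks=[-]
After op 2 [order #2] limit_buy(price=105, qty=10): fills=none; bids=[#2:10@105 #1:2@103] asks=[-]
After op 3 [order #3] limit_buy(price=105, qty=5): fills=none; bids=[#2:10@105 #3:5@105 #1:2@103] asks=[-]
After op 4 [order #4] market_buy(qty=2): fills=none; bids=[#2:10@105 #3:5@105 #1:2@103] asks=[-]
After op 5 [order #5] limit_buy(price=104, qty=4): fills=none; bids=[#2:10@105 #3:5@105 #5:4@104 #1:2@103] asks=[-]
After op 6 [order #6] limit_buy(price=99, qty=4): fills=none; bids=[#2:10@105 #3:5@105 #5:4@104 #1:2@103 #6:4@99] asks=[-]
After op 7 [order #7] limit_sell(price=95, qty=1): fills=#2x#7:1@105; bids=[#2:9@105 #3:5@105 #5:4@104 #1:2@103 #6:4@99] asks=[-]
After op 8 [order #8] limit_buy(price=102, qty=2): fills=none; bids=[#2:9@105 #3:5@105 #5:4@104 #1:2@103 #8:2@102 #6:4@99] asks=[-]

Answer: bid=103 ask=-
bid=105 ask=-
bid=105 ask=-
bid=105 ask=-
bid=105 ask=-
bid=105 ask=-
bid=105 ask=-
bid=105 ask=-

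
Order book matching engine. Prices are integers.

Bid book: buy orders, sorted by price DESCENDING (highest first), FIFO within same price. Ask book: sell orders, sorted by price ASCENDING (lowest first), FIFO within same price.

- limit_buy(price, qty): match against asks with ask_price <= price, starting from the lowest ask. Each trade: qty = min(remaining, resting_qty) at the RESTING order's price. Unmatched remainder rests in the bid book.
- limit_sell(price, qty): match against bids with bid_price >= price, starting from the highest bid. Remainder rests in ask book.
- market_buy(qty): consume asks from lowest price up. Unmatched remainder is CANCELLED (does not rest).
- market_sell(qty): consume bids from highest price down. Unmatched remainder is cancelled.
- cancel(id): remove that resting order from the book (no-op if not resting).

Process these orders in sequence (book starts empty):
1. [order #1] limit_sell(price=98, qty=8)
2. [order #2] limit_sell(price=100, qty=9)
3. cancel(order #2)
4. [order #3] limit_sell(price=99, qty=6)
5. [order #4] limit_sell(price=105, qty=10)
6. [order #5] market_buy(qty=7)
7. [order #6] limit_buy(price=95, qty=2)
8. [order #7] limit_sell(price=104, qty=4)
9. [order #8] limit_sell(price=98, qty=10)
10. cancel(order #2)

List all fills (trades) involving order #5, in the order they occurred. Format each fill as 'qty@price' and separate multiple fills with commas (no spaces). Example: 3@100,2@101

After op 1 [order #1] limit_sell(price=98, qty=8): fills=none; bids=[-] asks=[#1:8@98]
After op 2 [order #2] limit_sell(price=100, qty=9): fills=none; bids=[-] asks=[#1:8@98 #2:9@100]
After op 3 cancel(order #2): fills=none; bids=[-] asks=[#1:8@98]
After op 4 [order #3] limit_sell(price=99, qty=6): fills=none; bids=[-] asks=[#1:8@98 #3:6@99]
After op 5 [order #4] limit_sell(price=105, qty=10): fills=none; bids=[-] asks=[#1:8@98 #3:6@99 #4:10@105]
After op 6 [order #5] market_buy(qty=7): fills=#5x#1:7@98; bids=[-] asks=[#1:1@98 #3:6@99 #4:10@105]
After op 7 [order #6] limit_buy(price=95, qty=2): fills=none; bids=[#6:2@95] asks=[#1:1@98 #3:6@99 #4:10@105]
After op 8 [order #7] limit_sell(price=104, qty=4): fills=none; bids=[#6:2@95] asks=[#1:1@98 #3:6@99 #7:4@104 #4:10@105]
After op 9 [order #8] limit_sell(price=98, qty=10): fills=none; bids=[#6:2@95] asks=[#1:1@98 #8:10@98 #3:6@99 #7:4@104 #4:10@105]
After op 10 cancel(order #2): fills=none; bids=[#6:2@95] asks=[#1:1@98 #8:10@98 #3:6@99 #7:4@104 #4:10@105]

Answer: 7@98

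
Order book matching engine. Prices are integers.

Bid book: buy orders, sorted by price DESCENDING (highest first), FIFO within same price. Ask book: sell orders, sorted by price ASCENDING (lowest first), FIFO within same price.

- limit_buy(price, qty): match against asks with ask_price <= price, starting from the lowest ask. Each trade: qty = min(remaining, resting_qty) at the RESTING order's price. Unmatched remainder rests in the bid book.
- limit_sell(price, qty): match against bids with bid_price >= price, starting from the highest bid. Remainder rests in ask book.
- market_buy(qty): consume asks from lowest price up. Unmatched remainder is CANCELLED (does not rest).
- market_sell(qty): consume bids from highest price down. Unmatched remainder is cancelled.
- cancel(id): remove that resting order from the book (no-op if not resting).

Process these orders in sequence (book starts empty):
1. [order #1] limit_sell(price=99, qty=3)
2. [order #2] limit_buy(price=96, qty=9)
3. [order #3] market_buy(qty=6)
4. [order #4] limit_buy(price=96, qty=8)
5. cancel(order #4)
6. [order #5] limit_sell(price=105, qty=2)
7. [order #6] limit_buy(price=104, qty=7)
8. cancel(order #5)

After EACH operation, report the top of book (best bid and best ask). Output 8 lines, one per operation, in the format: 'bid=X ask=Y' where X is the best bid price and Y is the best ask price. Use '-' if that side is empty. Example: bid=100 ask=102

Answer: bid=- ask=99
bid=96 ask=99
bid=96 ask=-
bid=96 ask=-
bid=96 ask=-
bid=96 ask=105
bid=104 ask=105
bid=104 ask=-

Derivation:
After op 1 [order #1] limit_sell(price=99, qty=3): fills=none; bids=[-] asks=[#1:3@99]
After op 2 [order #2] limit_buy(price=96, qty=9): fills=none; bids=[#2:9@96] asks=[#1:3@99]
After op 3 [order #3] market_buy(qty=6): fills=#3x#1:3@99; bids=[#2:9@96] asks=[-]
After op 4 [order #4] limit_buy(price=96, qty=8): fills=none; bids=[#2:9@96 #4:8@96] asks=[-]
After op 5 cancel(order #4): fills=none; bids=[#2:9@96] asks=[-]
After op 6 [order #5] limit_sell(price=105, qty=2): fills=none; bids=[#2:9@96] asks=[#5:2@105]
After op 7 [order #6] limit_buy(price=104, qty=7): fills=none; bids=[#6:7@104 #2:9@96] asks=[#5:2@105]
After op 8 cancel(order #5): fills=none; bids=[#6:7@104 #2:9@96] asks=[-]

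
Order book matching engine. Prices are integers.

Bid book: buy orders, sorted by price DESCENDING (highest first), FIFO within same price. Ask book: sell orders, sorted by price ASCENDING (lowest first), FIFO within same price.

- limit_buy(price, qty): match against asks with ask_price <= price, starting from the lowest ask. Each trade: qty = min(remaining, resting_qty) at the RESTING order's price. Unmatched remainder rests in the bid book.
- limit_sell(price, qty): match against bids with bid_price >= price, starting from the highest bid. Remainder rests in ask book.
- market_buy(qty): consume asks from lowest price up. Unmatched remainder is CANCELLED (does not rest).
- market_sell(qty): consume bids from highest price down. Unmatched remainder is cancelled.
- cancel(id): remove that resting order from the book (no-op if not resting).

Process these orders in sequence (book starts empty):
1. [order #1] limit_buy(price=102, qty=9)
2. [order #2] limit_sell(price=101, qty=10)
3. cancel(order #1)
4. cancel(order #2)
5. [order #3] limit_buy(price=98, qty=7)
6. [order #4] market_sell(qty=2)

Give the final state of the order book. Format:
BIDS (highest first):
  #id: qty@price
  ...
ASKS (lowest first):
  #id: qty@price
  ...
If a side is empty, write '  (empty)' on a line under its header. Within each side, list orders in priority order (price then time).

After op 1 [order #1] limit_buy(price=102, qty=9): fills=none; bids=[#1:9@102] asks=[-]
After op 2 [order #2] limit_sell(price=101, qty=10): fills=#1x#2:9@102; bids=[-] asks=[#2:1@101]
After op 3 cancel(order #1): fills=none; bids=[-] asks=[#2:1@101]
After op 4 cancel(order #2): fills=none; bids=[-] asks=[-]
After op 5 [order #3] limit_buy(price=98, qty=7): fills=none; bids=[#3:7@98] asks=[-]
After op 6 [order #4] market_sell(qty=2): fills=#3x#4:2@98; bids=[#3:5@98] asks=[-]

Answer: BIDS (highest first):
  #3: 5@98
ASKS (lowest first):
  (empty)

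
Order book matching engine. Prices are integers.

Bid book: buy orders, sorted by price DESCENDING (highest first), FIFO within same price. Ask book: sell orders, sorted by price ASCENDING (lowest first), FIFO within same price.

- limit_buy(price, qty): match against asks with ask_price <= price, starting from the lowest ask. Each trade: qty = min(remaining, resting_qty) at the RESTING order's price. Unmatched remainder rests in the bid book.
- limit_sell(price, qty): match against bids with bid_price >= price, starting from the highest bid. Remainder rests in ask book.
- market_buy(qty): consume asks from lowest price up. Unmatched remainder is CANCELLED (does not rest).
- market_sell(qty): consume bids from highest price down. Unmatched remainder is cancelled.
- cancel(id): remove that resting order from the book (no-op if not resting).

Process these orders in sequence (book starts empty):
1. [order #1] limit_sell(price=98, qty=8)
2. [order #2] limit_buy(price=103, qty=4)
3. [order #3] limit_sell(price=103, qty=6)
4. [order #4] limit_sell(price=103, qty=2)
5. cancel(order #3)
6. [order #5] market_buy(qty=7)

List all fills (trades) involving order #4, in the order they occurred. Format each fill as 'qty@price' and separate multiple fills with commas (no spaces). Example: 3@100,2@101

Answer: 2@103

Derivation:
After op 1 [order #1] limit_sell(price=98, qty=8): fills=none; bids=[-] asks=[#1:8@98]
After op 2 [order #2] limit_buy(price=103, qty=4): fills=#2x#1:4@98; bids=[-] asks=[#1:4@98]
After op 3 [order #3] limit_sell(price=103, qty=6): fills=none; bids=[-] asks=[#1:4@98 #3:6@103]
After op 4 [order #4] limit_sell(price=103, qty=2): fills=none; bids=[-] asks=[#1:4@98 #3:6@103 #4:2@103]
After op 5 cancel(order #3): fills=none; bids=[-] asks=[#1:4@98 #4:2@103]
After op 6 [order #5] market_buy(qty=7): fills=#5x#1:4@98 #5x#4:2@103; bids=[-] asks=[-]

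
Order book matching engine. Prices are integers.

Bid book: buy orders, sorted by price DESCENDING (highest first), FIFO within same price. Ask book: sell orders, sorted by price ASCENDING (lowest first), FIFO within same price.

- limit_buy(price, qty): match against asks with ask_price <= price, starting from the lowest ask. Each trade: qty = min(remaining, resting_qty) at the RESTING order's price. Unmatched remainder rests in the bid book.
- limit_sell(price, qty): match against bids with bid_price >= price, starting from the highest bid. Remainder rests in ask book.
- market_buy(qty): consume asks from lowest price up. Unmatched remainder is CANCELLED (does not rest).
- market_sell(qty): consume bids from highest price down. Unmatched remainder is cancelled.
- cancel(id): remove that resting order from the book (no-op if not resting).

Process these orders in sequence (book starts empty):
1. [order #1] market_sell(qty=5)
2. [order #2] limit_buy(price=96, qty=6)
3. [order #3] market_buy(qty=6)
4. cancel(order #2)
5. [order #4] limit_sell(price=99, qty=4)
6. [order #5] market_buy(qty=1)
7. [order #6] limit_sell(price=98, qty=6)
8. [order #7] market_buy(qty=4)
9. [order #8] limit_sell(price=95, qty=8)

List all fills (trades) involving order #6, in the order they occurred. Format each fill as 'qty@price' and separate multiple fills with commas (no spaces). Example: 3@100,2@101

Answer: 4@98

Derivation:
After op 1 [order #1] market_sell(qty=5): fills=none; bids=[-] asks=[-]
After op 2 [order #2] limit_buy(price=96, qty=6): fills=none; bids=[#2:6@96] asks=[-]
After op 3 [order #3] market_buy(qty=6): fills=none; bids=[#2:6@96] asks=[-]
After op 4 cancel(order #2): fills=none; bids=[-] asks=[-]
After op 5 [order #4] limit_sell(price=99, qty=4): fills=none; bids=[-] asks=[#4:4@99]
After op 6 [order #5] market_buy(qty=1): fills=#5x#4:1@99; bids=[-] asks=[#4:3@99]
After op 7 [order #6] limit_sell(price=98, qty=6): fills=none; bids=[-] asks=[#6:6@98 #4:3@99]
After op 8 [order #7] market_buy(qty=4): fills=#7x#6:4@98; bids=[-] asks=[#6:2@98 #4:3@99]
After op 9 [order #8] limit_sell(price=95, qty=8): fills=none; bids=[-] asks=[#8:8@95 #6:2@98 #4:3@99]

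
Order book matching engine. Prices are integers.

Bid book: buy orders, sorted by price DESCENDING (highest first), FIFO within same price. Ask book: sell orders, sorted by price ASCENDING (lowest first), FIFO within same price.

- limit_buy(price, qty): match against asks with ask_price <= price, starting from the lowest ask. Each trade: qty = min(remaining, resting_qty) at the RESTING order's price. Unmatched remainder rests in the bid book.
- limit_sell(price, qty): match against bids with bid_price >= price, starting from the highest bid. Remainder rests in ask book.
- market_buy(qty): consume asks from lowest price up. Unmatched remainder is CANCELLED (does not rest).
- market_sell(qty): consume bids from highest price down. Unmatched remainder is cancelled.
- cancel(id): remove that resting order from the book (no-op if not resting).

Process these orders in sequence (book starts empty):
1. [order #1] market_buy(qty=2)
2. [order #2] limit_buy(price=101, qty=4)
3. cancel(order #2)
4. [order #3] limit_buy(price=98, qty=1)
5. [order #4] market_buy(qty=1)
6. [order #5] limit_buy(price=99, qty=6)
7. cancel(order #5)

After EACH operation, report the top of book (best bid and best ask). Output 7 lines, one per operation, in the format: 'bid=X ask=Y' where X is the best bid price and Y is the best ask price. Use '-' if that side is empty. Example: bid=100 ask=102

Answer: bid=- ask=-
bid=101 ask=-
bid=- ask=-
bid=98 ask=-
bid=98 ask=-
bid=99 ask=-
bid=98 ask=-

Derivation:
After op 1 [order #1] market_buy(qty=2): fills=none; bids=[-] asks=[-]
After op 2 [order #2] limit_buy(price=101, qty=4): fills=none; bids=[#2:4@101] asks=[-]
After op 3 cancel(order #2): fills=none; bids=[-] asks=[-]
After op 4 [order #3] limit_buy(price=98, qty=1): fills=none; bids=[#3:1@98] asks=[-]
After op 5 [order #4] market_buy(qty=1): fills=none; bids=[#3:1@98] asks=[-]
After op 6 [order #5] limit_buy(price=99, qty=6): fills=none; bids=[#5:6@99 #3:1@98] asks=[-]
After op 7 cancel(order #5): fills=none; bids=[#3:1@98] asks=[-]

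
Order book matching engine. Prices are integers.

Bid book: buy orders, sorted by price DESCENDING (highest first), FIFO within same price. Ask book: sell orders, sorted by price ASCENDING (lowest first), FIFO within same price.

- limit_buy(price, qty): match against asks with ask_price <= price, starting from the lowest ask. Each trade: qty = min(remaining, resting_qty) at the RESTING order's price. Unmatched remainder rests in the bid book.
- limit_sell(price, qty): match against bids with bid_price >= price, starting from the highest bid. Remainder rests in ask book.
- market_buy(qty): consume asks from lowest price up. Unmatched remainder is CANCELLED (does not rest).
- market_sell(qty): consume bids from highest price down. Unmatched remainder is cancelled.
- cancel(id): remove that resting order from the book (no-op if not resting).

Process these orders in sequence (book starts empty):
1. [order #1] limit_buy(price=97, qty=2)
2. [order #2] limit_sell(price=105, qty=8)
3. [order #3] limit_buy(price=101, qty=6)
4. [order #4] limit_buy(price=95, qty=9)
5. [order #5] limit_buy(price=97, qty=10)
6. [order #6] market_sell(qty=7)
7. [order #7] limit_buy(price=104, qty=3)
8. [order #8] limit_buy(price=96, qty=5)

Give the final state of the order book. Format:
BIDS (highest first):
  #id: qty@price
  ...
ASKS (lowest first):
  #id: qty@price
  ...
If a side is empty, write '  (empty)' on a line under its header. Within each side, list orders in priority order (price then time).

Answer: BIDS (highest first):
  #7: 3@104
  #1: 1@97
  #5: 10@97
  #8: 5@96
  #4: 9@95
ASKS (lowest first):
  #2: 8@105

Derivation:
After op 1 [order #1] limit_buy(price=97, qty=2): fills=none; bids=[#1:2@97] asks=[-]
After op 2 [order #2] limit_sell(price=105, qty=8): fills=none; bids=[#1:2@97] asks=[#2:8@105]
After op 3 [order #3] limit_buy(price=101, qty=6): fills=none; bids=[#3:6@101 #1:2@97] asks=[#2:8@105]
After op 4 [order #4] limit_buy(price=95, qty=9): fills=none; bids=[#3:6@101 #1:2@97 #4:9@95] asks=[#2:8@105]
After op 5 [order #5] limit_buy(price=97, qty=10): fills=none; bids=[#3:6@101 #1:2@97 #5:10@97 #4:9@95] asks=[#2:8@105]
After op 6 [order #6] market_sell(qty=7): fills=#3x#6:6@101 #1x#6:1@97; bids=[#1:1@97 #5:10@97 #4:9@95] asks=[#2:8@105]
After op 7 [order #7] limit_buy(price=104, qty=3): fills=none; bids=[#7:3@104 #1:1@97 #5:10@97 #4:9@95] asks=[#2:8@105]
After op 8 [order #8] limit_buy(price=96, qty=5): fills=none; bids=[#7:3@104 #1:1@97 #5:10@97 #8:5@96 #4:9@95] asks=[#2:8@105]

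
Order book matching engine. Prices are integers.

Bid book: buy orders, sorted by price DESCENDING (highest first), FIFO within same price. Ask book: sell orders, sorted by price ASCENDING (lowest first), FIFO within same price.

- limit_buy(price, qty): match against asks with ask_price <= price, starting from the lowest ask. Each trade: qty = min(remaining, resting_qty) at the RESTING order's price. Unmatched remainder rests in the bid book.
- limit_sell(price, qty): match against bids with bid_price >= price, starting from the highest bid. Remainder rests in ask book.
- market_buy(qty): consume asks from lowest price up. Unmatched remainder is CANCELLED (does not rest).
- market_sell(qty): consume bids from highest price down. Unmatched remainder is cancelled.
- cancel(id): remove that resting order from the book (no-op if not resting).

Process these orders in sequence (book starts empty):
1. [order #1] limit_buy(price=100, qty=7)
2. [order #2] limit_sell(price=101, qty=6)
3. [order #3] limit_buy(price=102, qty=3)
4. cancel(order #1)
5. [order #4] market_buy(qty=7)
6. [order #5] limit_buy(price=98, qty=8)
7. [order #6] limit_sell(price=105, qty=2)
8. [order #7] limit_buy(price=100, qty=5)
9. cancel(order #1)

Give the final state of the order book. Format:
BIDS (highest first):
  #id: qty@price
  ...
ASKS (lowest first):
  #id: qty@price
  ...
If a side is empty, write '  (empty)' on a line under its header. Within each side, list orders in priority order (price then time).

After op 1 [order #1] limit_buy(price=100, qty=7): fills=none; bids=[#1:7@100] asks=[-]
After op 2 [order #2] limit_sell(price=101, qty=6): fills=none; bids=[#1:7@100] asks=[#2:6@101]
After op 3 [order #3] limit_buy(price=102, qty=3): fills=#3x#2:3@101; bids=[#1:7@100] asks=[#2:3@101]
After op 4 cancel(order #1): fills=none; bids=[-] asks=[#2:3@101]
After op 5 [order #4] market_buy(qty=7): fills=#4x#2:3@101; bids=[-] asks=[-]
After op 6 [order #5] limit_buy(price=98, qty=8): fills=none; bids=[#5:8@98] asks=[-]
After op 7 [order #6] limit_sell(price=105, qty=2): fills=none; bids=[#5:8@98] asks=[#6:2@105]
After op 8 [order #7] limit_buy(price=100, qty=5): fills=none; bids=[#7:5@100 #5:8@98] asks=[#6:2@105]
After op 9 cancel(order #1): fills=none; bids=[#7:5@100 #5:8@98] asks=[#6:2@105]

Answer: BIDS (highest first):
  #7: 5@100
  #5: 8@98
ASKS (lowest first):
  #6: 2@105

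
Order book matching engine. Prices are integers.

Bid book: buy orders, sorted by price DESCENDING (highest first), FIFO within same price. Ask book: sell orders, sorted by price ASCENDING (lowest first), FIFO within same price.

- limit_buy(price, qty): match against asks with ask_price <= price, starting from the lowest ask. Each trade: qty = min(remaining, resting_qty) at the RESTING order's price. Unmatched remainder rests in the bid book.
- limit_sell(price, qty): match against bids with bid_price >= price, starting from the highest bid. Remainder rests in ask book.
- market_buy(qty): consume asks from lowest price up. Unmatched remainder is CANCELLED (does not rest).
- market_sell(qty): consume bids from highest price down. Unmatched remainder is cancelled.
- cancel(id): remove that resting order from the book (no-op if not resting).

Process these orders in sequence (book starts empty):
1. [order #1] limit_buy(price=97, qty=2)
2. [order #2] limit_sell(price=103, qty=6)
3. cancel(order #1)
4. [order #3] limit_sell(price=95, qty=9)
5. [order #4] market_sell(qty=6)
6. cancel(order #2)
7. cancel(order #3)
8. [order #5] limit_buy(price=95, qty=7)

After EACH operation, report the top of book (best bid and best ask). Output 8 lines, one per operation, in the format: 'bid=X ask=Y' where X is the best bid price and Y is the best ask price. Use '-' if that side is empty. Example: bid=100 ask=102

After op 1 [order #1] limit_buy(price=97, qty=2): fills=none; bids=[#1:2@97] asks=[-]
After op 2 [order #2] limit_sell(price=103, qty=6): fills=none; bids=[#1:2@97] asks=[#2:6@103]
After op 3 cancel(order #1): fills=none; bids=[-] asks=[#2:6@103]
After op 4 [order #3] limit_sell(price=95, qty=9): fills=none; bids=[-] asks=[#3:9@95 #2:6@103]
After op 5 [order #4] market_sell(qty=6): fills=none; bids=[-] asks=[#3:9@95 #2:6@103]
After op 6 cancel(order #2): fills=none; bids=[-] asks=[#3:9@95]
After op 7 cancel(order #3): fills=none; bids=[-] asks=[-]
After op 8 [order #5] limit_buy(price=95, qty=7): fills=none; bids=[#5:7@95] asks=[-]

Answer: bid=97 ask=-
bid=97 ask=103
bid=- ask=103
bid=- ask=95
bid=- ask=95
bid=- ask=95
bid=- ask=-
bid=95 ask=-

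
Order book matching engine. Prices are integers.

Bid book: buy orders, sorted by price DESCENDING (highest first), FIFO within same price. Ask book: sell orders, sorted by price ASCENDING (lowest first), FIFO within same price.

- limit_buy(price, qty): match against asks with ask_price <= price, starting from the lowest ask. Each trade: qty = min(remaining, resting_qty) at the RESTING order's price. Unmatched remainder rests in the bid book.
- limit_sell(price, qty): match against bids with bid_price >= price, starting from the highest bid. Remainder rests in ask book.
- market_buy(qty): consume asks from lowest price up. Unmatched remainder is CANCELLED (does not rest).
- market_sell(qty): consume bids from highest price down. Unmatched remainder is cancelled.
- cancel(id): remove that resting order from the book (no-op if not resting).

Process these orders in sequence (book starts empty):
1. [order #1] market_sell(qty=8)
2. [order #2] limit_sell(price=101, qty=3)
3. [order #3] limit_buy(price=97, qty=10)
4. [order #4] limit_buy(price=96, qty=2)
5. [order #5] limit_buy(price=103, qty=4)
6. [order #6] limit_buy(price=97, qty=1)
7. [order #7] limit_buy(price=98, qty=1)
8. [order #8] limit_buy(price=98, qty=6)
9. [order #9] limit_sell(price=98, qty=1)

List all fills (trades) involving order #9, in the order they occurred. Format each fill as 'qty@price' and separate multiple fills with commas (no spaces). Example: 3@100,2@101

After op 1 [order #1] market_sell(qty=8): fills=none; bids=[-] asks=[-]
After op 2 [order #2] limit_sell(price=101, qty=3): fills=none; bids=[-] asks=[#2:3@101]
After op 3 [order #3] limit_buy(price=97, qty=10): fills=none; bids=[#3:10@97] asks=[#2:3@101]
After op 4 [order #4] limit_buy(price=96, qty=2): fills=none; bids=[#3:10@97 #4:2@96] asks=[#2:3@101]
After op 5 [order #5] limit_buy(price=103, qty=4): fills=#5x#2:3@101; bids=[#5:1@103 #3:10@97 #4:2@96] asks=[-]
After op 6 [order #6] limit_buy(price=97, qty=1): fills=none; bids=[#5:1@103 #3:10@97 #6:1@97 #4:2@96] asks=[-]
After op 7 [order #7] limit_buy(price=98, qty=1): fills=none; bids=[#5:1@103 #7:1@98 #3:10@97 #6:1@97 #4:2@96] asks=[-]
After op 8 [order #8] limit_buy(price=98, qty=6): fills=none; bids=[#5:1@103 #7:1@98 #8:6@98 #3:10@97 #6:1@97 #4:2@96] asks=[-]
After op 9 [order #9] limit_sell(price=98, qty=1): fills=#5x#9:1@103; bids=[#7:1@98 #8:6@98 #3:10@97 #6:1@97 #4:2@96] asks=[-]

Answer: 1@103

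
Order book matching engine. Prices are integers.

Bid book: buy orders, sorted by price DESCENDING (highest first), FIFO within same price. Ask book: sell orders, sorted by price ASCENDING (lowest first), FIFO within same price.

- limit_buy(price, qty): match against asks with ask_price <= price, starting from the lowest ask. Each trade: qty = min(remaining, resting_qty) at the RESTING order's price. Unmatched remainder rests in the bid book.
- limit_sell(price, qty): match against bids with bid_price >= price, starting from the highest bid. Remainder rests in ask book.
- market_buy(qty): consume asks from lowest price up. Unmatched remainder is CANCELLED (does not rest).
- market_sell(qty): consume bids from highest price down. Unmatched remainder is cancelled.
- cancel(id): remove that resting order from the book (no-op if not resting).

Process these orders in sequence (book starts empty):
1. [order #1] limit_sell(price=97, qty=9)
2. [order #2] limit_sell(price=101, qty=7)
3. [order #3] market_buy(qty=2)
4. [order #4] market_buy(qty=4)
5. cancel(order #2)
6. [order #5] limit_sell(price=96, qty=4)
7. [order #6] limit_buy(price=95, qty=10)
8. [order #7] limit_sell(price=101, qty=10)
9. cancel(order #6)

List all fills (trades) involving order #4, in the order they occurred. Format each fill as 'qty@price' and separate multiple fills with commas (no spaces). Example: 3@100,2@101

Answer: 4@97

Derivation:
After op 1 [order #1] limit_sell(price=97, qty=9): fills=none; bids=[-] asks=[#1:9@97]
After op 2 [order #2] limit_sell(price=101, qty=7): fills=none; bids=[-] asks=[#1:9@97 #2:7@101]
After op 3 [order #3] market_buy(qty=2): fills=#3x#1:2@97; bids=[-] asks=[#1:7@97 #2:7@101]
After op 4 [order #4] market_buy(qty=4): fills=#4x#1:4@97; bids=[-] asks=[#1:3@97 #2:7@101]
After op 5 cancel(order #2): fills=none; bids=[-] asks=[#1:3@97]
After op 6 [order #5] limit_sell(price=96, qty=4): fills=none; bids=[-] asks=[#5:4@96 #1:3@97]
After op 7 [order #6] limit_buy(price=95, qty=10): fills=none; bids=[#6:10@95] asks=[#5:4@96 #1:3@97]
After op 8 [order #7] limit_sell(price=101, qty=10): fills=none; bids=[#6:10@95] asks=[#5:4@96 #1:3@97 #7:10@101]
After op 9 cancel(order #6): fills=none; bids=[-] asks=[#5:4@96 #1:3@97 #7:10@101]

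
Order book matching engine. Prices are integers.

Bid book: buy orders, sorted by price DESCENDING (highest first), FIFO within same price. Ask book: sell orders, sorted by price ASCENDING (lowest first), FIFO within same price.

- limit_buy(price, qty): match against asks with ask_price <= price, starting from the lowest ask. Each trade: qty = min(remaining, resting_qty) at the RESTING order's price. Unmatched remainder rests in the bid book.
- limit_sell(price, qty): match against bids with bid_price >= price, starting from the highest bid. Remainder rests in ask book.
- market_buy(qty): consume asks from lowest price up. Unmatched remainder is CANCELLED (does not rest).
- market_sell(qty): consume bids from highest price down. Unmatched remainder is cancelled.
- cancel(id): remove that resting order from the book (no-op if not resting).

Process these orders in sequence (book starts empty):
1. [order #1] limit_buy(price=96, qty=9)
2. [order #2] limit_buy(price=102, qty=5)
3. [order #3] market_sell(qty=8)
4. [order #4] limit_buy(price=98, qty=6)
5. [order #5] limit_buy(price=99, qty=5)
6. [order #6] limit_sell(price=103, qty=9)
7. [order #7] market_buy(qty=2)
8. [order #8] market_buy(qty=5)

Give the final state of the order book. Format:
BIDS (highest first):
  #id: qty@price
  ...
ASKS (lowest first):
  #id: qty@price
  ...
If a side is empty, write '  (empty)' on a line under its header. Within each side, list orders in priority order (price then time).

Answer: BIDS (highest first):
  #5: 5@99
  #4: 6@98
  #1: 6@96
ASKS (lowest first):
  #6: 2@103

Derivation:
After op 1 [order #1] limit_buy(price=96, qty=9): fills=none; bids=[#1:9@96] asks=[-]
After op 2 [order #2] limit_buy(price=102, qty=5): fills=none; bids=[#2:5@102 #1:9@96] asks=[-]
After op 3 [order #3] market_sell(qty=8): fills=#2x#3:5@102 #1x#3:3@96; bids=[#1:6@96] asks=[-]
After op 4 [order #4] limit_buy(price=98, qty=6): fills=none; bids=[#4:6@98 #1:6@96] asks=[-]
After op 5 [order #5] limit_buy(price=99, qty=5): fills=none; bids=[#5:5@99 #4:6@98 #1:6@96] asks=[-]
After op 6 [order #6] limit_sell(price=103, qty=9): fills=none; bids=[#5:5@99 #4:6@98 #1:6@96] asks=[#6:9@103]
After op 7 [order #7] market_buy(qty=2): fills=#7x#6:2@103; bids=[#5:5@99 #4:6@98 #1:6@96] asks=[#6:7@103]
After op 8 [order #8] market_buy(qty=5): fills=#8x#6:5@103; bids=[#5:5@99 #4:6@98 #1:6@96] asks=[#6:2@103]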